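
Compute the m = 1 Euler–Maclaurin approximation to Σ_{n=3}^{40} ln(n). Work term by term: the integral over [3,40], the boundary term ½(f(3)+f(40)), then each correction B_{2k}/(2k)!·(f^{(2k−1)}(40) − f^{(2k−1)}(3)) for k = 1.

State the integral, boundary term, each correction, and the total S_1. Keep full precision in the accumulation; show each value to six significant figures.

Integral: ∫_3^40 ln(x) dx = 107.259.
Endpoint term: (f(3) + f(40))/2 = (1.09861 + 3.68888)/2 = 2.39375.
Integral + boundary = 109.653.
Correction k=1: B_{2}/2! · (f^{(1)}(40) − f^{(1)}(3)) = 1/12 · (0.0250000 − 0.333333) = -0.0256944.

S_1 ≈ 109.627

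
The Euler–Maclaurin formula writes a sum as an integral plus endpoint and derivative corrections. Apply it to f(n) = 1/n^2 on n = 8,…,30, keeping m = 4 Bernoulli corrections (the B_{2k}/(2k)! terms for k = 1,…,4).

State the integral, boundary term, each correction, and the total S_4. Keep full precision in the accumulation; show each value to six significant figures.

∫_8^30 1/x^2 dx evaluates to 0.0916667.
Boundary: ½(f(8) + f(30)) = ½(0.0156250 + 0.00111111) = 0.00836806.
Integral + boundary = 0.100035.
Order-1 term: 1/12 · (-7.40741e-05 − (-0.00390625)) = 0.000319348.
After k=1: 0.100354.
Order-2 term: −1/720 · (-9.87654e-07 − (-0.000732422)) = -1.01588e-06.
After k=2: 0.100353.
Order-3 term: 1/30240 · (-3.29218e-08 − (-0.000343323)) = 1.13522e-08.
After k=3: 0.100353.
Order-4 term: −1/1209600 · (-2.04847e-09 − (-0.000300407)) = -2.48351e-10.

S_4 ≈ 0.100353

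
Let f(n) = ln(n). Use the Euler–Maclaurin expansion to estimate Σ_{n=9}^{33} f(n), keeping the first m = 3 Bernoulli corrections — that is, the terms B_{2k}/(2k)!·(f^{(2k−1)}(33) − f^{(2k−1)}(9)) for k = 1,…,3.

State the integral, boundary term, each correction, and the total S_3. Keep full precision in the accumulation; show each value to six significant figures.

The integral term ∫_9^33 ln(x) dx = 71.6097.
Boundary: ½(f(9) + f(33)) = ½(2.19722 + 3.49651) = 2.84687.
Running total after boundary: 74.4566.
Correction k=1: B_{2}/2! · (f^{(1)}(33) − f^{(1)}(9)) = 1/12 · (0.0303030 − 0.111111) = -0.00673401.
Running total after k=1: 74.4499.
Correction k=2: B_{4}/4! · (f^{(3)}(33) − f^{(3)}(9)) = −1/720 · (5.56529e-05 − 0.00274348) = 3.73310e-06.
Running total after k=2: 74.4499.
Correction k=3: B_{6}/6! · (f^{(5)}(33) − f^{(5)}(9)) = 1/30240 · (6.13256e-07 − 0.000406442) = -1.34203e-08.

S_3 ≈ 74.4499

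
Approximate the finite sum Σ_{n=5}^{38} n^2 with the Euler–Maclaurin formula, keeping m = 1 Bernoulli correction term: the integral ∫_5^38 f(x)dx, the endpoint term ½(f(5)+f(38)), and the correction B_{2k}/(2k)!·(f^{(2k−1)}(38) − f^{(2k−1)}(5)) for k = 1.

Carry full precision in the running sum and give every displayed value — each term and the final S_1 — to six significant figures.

S_1 ≈ 18989.0

The integral term ∫_5^38 x^2 dx = 18249.0.
Boundary: ½(f(5) + f(38)) = ½(25.0000 + 1444.00) = 734.500.
So far: 18983.5.
Order-1 term: 1/12 · (76.0000 − 10.0000) = 5.50000.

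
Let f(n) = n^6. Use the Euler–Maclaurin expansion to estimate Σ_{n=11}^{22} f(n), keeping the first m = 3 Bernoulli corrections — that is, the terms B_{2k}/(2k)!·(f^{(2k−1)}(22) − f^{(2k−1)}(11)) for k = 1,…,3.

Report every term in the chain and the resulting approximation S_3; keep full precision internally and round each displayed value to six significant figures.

S_3 ≈ 4.13623e+08

Integral: ∫_11^22 x^6 dx = 3.53553e+08.
½[f(11) + f(22)] = ½[1.77156e+06 + 1.13380e+08] = 5.75757e+07.
Integral + boundary = 4.11129e+08.
Correction k=1: B_{2}/2! · (f^{(1)}(22) − f^{(1)}(11)) = 1/12 · (3.09218e+07 − 966306) = 2.49629e+06.
Partial sum through k=1: 4.13625e+08.
Correction k=2: B_{4}/4! · (f^{(3)}(22) − f^{(3)}(11)) = −1/720 · (1.27776e+06 − 159720) = -1552.83.
Partial sum through k=2: 4.13623e+08.
Correction k=3: B_{6}/6! · (f^{(5)}(22) − f^{(5)}(11)) = 1/30240 · (15840.0 − 7920.00) = 0.261905.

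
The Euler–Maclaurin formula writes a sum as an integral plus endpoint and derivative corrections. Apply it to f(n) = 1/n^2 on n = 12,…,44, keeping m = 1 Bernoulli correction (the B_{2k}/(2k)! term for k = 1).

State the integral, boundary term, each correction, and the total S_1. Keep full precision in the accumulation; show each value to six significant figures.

S_1 ≈ 0.0644310

∫_12^44 1/x^2 dx evaluates to 0.0606061.
½[f(12) + f(44)] = ½[0.00694444 + 0.000516529] = 0.00373049.
So far: 0.0643365.
Order-1 term: 1/12 · (-2.34786e-05 − (-0.00115741)) = 9.44941e-05.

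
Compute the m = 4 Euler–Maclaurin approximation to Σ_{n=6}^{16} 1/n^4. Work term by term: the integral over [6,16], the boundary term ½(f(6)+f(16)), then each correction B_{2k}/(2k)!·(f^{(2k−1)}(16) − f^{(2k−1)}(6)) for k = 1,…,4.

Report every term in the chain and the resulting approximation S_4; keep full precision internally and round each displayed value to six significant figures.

Integral: ∫_6^16 1/x^4 dx = 0.00146183.
Boundary: ½(f(6) + f(16)) = ½(0.000771605 + 1.52588e-05) = 0.000393432.
So far: 0.00185526.
Order-1 term: 1/12 · (-3.81470e-06 − (-0.000514403)) = 4.25490e-05.
Running total after k=1: 0.00189781.
Order-2 term: −1/720 · (-4.47035e-07 − (-0.000428669)) = -5.94753e-07.
Running total after k=2: 0.00189722.
Order-3 term: 1/30240 · (-9.77889e-08 − (-0.000666819)) = 2.20477e-08.
Running total after k=3: 0.00189724.
Order-4 term: −1/1209600 · (-3.43789e-08 − (-0.00166705)) = -1.37815e-09.

S_4 ≈ 0.00189724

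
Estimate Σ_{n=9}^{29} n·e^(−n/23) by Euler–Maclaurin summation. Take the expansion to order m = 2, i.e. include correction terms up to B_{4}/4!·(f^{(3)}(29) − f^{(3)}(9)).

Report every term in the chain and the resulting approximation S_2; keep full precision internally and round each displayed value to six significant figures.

∫_9^29 x·e^(−x/23) dx evaluates to 158.709.
Endpoint term: (f(9) + f(29))/2 = (6.08557 + 8.21882)/2 = 7.15219.
So far: 165.861.
k=1: B_{2}/(2)! × [f^{(1)}(29) − f^{(1)}(9)] = 1/12 × (-0.0739324 − 0.411584) = -0.0404597.
Partial sum through k=1: 165.821.
k=2: B_{4}/(4)! × [f^{(3)}(29) − f^{(3)}(9)] = −1/720 × (0.000931725 − 0.00333447) = 3.33714e-06.

S_2 ≈ 165.821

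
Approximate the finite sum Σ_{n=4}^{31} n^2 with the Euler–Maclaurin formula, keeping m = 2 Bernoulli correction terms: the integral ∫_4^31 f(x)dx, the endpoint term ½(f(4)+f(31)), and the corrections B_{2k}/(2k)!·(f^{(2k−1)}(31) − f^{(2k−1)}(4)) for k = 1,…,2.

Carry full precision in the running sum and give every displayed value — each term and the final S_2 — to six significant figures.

The integral term ∫_4^31 x^2 dx = 9909.00.
½[f(4) + f(31)] = ½[16.0000 + 961.000] = 488.500.
Running total after boundary: 10397.5.
k=1: B_{2}/(2)! × [f^{(1)}(31) − f^{(1)}(4)] = 1/12 × (62.0000 − 8.00000) = 4.50000.
After k=1: 10402.0.
k=2: B_{4}/(4)! × [f^{(3)}(31) − f^{(3)}(4)] = −1/720 × (0.00000 − 0.00000) = 0.00000.

S_2 ≈ 10402.0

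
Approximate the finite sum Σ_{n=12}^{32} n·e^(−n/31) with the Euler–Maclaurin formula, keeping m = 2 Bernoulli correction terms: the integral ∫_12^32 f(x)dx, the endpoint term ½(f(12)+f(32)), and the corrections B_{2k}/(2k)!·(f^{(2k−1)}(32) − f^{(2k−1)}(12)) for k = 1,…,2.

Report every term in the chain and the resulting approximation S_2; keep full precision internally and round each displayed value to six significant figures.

S_2 ≈ 219.217

Integral: ∫_12^32 x·e^(−x/31) dx = 209.479.
½[f(12) + f(32)] = ½[8.14830 + 11.3985] = 9.77338.
So far: 219.252.
Correction k=1: B_{2}/2! · (f^{(1)}(32) − f^{(1)}(12)) = 1/12 · (-0.0114904 − 0.416177) = -0.0356389.
Partial sum through k=1: 219.217.
Correction k=2: B_{4}/4! · (f^{(3)}(32) − f^{(3)}(12)) = −1/720 · (0.000729358 − 0.00184623) = 1.55121e-06.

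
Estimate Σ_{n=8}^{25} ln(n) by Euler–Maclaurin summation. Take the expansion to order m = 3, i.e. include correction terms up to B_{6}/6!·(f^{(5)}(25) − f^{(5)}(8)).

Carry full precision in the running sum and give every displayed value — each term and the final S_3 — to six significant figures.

∫_8^25 ln(x) dx evaluates to 46.8364.
Endpoint term: (f(8) + f(25))/2 = (2.07944 + 3.21888)/2 = 2.64916.
Running total after boundary: 49.4855.
Order-1 term: 1/12 · (0.0400000 − 0.125000) = -0.00708333.
Partial sum through k=1: 49.4784.
Order-2 term: −1/720 · (0.000128000 − 0.00390625) = 5.24757e-06.
Partial sum through k=2: 49.4784.
Order-3 term: 1/30240 · (2.45760e-06 − 0.000732422) = -2.41390e-08.

S_3 ≈ 49.4784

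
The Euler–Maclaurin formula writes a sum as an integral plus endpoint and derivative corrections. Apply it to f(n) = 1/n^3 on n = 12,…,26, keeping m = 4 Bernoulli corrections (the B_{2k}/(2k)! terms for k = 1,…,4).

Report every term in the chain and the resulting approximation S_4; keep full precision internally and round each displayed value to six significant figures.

Integral: ∫_12^26 1/x^3 dx = 0.00273258.
Endpoint term: (f(12) + f(26))/2 = (0.000578704 + 5.68958e-05)/2 = 0.000317800.
Integral + boundary = 0.00305038.
Order-1 term: 1/12 · (-6.56490e-06 − (-0.000144676)) = 1.15093e-05.
Partial sum through k=1: 0.00306189.
Order-2 term: −1/720 · (-1.94228e-07 − (-2.00939e-05)) = -2.76384e-08.
Partial sum through k=2: 0.00306186.
Order-3 term: 1/30240 · (-1.20674e-08 − (-5.86071e-06)) = 1.93408e-10.
Partial sum through k=3: 0.00306186.
Order-4 term: −1/1209600 · (-1.28529e-09 − (-2.93036e-06)) = -2.42152e-12.

S_4 ≈ 0.00306186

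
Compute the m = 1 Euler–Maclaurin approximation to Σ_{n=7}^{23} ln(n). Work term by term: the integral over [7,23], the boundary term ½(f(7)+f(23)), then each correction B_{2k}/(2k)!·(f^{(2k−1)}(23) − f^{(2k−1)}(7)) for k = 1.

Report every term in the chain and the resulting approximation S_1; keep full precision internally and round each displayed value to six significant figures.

∫_7^23 ln(x) dx evaluates to 42.4950.
Endpoint term: (f(7) + f(23))/2 = (1.94591 + 3.13549)/2 = 2.54070.
So far: 45.0357.
Correction k=1: B_{2}/2! · (f^{(1)}(23) − f^{(1)}(7)) = 1/12 · (0.0434783 − 0.142857) = -0.00828157.

S_1 ≈ 45.0274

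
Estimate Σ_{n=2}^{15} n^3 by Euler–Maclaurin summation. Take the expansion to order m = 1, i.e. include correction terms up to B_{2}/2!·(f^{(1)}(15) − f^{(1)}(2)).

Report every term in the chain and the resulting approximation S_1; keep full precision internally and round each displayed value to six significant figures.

Integral: ∫_2^15 x^3 dx = 12652.2.
Endpoint term: (f(2) + f(15))/2 = (8.00000 + 3375.00)/2 = 1691.50.
So far: 14343.8.
Order-1 term: 1/12 · (675.000 − 12.0000) = 55.2500.

S_1 ≈ 14399.0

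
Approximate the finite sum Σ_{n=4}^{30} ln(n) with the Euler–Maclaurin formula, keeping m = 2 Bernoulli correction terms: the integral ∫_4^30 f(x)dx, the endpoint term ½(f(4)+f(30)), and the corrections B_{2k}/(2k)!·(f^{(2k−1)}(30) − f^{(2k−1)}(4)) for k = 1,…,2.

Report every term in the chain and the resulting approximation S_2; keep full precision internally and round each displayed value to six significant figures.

S_2 ≈ 72.8665

∫_4^30 ln(x) dx evaluates to 70.4907.
Endpoint term: (f(4) + f(30))/2 = (1.38629 + 3.40120)/2 = 2.39375.
So far: 72.8845.
Order-1 term: 1/12 · (0.0333333 − 0.250000) = -0.0180556.
Partial sum through k=1: 72.8664.
Order-2 term: −1/720 · (7.40741e-05 − 0.0312500) = 4.32999e-05.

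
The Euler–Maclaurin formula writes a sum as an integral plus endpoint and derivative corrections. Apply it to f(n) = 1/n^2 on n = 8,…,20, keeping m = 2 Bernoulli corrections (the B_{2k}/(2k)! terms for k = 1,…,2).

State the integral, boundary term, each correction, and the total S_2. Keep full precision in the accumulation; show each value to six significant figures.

S_2 ≈ 0.0843662

∫_8^20 1/x^2 dx evaluates to 0.0750000.
Endpoint term: (f(8) + f(20))/2 = (0.0156250 + 0.00250000)/2 = 0.00906250.
Integral + boundary = 0.0840625.
Correction k=1: B_{2}/2! · (f^{(1)}(20) − f^{(1)}(8)) = 1/12 · (-0.000250000 − (-0.00390625)) = 0.000304687.
After k=1: 0.0843672.
Correction k=2: B_{4}/4! · (f^{(3)}(20) − f^{(3)}(8)) = −1/720 · (-7.50000e-06 − (-0.000732422)) = -1.00684e-06.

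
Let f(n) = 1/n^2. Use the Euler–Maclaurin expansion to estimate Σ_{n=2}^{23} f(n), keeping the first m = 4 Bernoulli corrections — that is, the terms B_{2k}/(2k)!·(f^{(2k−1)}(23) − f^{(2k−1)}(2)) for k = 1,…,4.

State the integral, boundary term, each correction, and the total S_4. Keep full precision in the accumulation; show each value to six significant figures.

The integral term ∫_2^23 1/x^2 dx = 0.456522.
Boundary: ½(f(2) + f(23)) = ½(0.250000 + 0.00189036) = 0.125945.
So far: 0.582467.
Correction k=1: B_{2}/2! · (f^{(1)}(23) − f^{(1)}(2)) = 1/12 · (-0.000164379 − (-0.250000)) = 0.0208196.
Partial sum through k=1: 0.603287.
Correction k=2: B_{4}/4! · (f^{(3)}(23) − f^{(3)}(2)) = −1/720 · (-3.72883e-06 − (-0.750000)) = -0.00104166.
Partial sum through k=2: 0.602245.
Correction k=3: B_{6}/6! · (f^{(5)}(23) − f^{(5)}(2)) = 1/30240 · (-2.11465e-07 − (-5.62500)) = 0.000186012.
Partial sum through k=3: 0.602431.
Correction k=4: B_{8}/8! · (f^{(7)}(23) − f^{(7)}(2)) = −1/1209600 · (-2.23857e-08 − (-78.7500)) = -6.51042e-05.

S_4 ≈ 0.602366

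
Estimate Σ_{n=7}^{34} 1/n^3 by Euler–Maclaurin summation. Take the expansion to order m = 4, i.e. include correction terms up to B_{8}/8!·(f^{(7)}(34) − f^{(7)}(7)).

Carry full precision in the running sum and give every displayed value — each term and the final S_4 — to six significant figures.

The integral term ∫_7^34 1/x^3 dx = 0.00977156.
Boundary: ½(f(7) + f(34)) = ½(0.00291545 + 2.54427e-05) = 0.00147045.
So far: 0.0112420.
k=1: B_{2}/(2)! × [f^{(1)}(34) − f^{(1)}(7)] = 1/12 × (-2.24494e-06 − (-0.00124948)) = 0.000103936.
Running total after k=1: 0.0113459.
k=2: B_{4}/(4)! × [f^{(3)}(34) − f^{(3)}(7)] = −1/720 × (-3.88399e-08 − (-0.000509992)) = -7.08268e-07.
Running total after k=2: 0.0113452.
k=3: B_{6}/(6)! × [f^{(5)}(34) − f^{(5)}(7)] = 1/30240 × (-1.41114e-09 − (-0.000437136)) = 1.44555e-08.
Running total after k=3: 0.0113452.
k=4: B_{8}/(8)! × [f^{(7)}(34) − f^{(7)}(7)] = −1/1209600 × (-8.78909e-11 − (-0.000642322)) = -5.31020e-10.

S_4 ≈ 0.0113452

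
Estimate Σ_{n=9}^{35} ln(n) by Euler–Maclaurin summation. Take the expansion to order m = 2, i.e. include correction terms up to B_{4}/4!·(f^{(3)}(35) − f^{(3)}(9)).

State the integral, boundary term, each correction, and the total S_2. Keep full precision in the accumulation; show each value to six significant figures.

S_2 ≈ 81.5316

The integral term ∫_9^35 ln(x) dx = 78.6622.
Endpoint term: (f(9) + f(35))/2 = (2.19722 + 3.55535)/2 = 2.87629.
So far: 81.5384.
Correction k=1: B_{2}/2! · (f^{(1)}(35) − f^{(1)}(9)) = 1/12 · (0.0285714 − 0.111111) = -0.00687831.
After k=1: 81.5316.
Correction k=2: B_{4}/4! · (f^{(3)}(35) − f^{(3)}(9)) = −1/720 · (4.66472e-05 − 0.00274348) = 3.74561e-06.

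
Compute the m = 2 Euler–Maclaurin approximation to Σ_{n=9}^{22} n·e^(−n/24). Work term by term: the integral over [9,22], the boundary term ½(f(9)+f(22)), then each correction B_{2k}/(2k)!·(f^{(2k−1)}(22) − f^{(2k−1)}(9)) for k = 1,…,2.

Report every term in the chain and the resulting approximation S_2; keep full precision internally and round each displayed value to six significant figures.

S_2 ≈ 110.357

The integral term ∫_9^22 x·e^(−x/24) dx = 102.899.
Boundary: ½(f(9) + f(22)) = ½(6.18560 + 8.79669) = 7.49115.
Running total after boundary: 110.390.
Order-1 term: 1/12 · (0.0333208 − 0.429556) = -0.0330196.
After k=1: 110.357.
Order-2 term: −1/720 · (0.00144622 − 0.00313218) = 2.34161e-06.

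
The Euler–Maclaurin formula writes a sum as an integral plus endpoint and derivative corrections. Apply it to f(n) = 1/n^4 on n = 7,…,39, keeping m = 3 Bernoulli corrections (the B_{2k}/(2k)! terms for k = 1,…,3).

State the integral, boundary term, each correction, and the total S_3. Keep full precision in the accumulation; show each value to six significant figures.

Integral: ∫_7^39 1/x^4 dx = 0.000966198.
Endpoint term: (f(7) + f(39))/2 = (0.000416493 + 4.32257e-07)/2 = 0.000208463.
Running total after boundary: 0.00117466.
k=1: B_{2}/(2)! × [f^{(1)}(39) − f^{(1)}(7)] = 1/12 × (-4.43340e-08 − (-0.000237996)) = 1.98293e-05.
Partial sum through k=1: 0.00119449.
k=2: B_{4}/(4)! × [f^{(3)}(39) − f^{(3)}(7)] = −1/720 × (-8.74438e-10 − (-0.000145712)) = -2.02376e-07.
Partial sum through k=2: 0.00119429.
k=3: B_{6}/(6)! × [f^{(5)}(39) − f^{(5)}(7)] = 1/30240 × (-3.21950e-11 − (-0.000166528)) = 5.50687e-09.

S_3 ≈ 0.00119429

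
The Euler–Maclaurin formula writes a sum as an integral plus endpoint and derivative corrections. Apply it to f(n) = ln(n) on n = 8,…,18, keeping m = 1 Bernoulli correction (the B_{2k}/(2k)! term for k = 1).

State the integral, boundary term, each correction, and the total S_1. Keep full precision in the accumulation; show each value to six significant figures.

S_1 ≈ 27.8703

The integral term ∫_8^18 ln(x) dx = 25.3912.
½[f(8) + f(18)] = ½[2.07944 + 2.89037] = 2.48491.
So far: 27.8761.
k=1: B_{2}/(2)! × [f^{(1)}(18) − f^{(1)}(8)] = 1/12 × (0.0555556 − 0.125000) = -0.00578704.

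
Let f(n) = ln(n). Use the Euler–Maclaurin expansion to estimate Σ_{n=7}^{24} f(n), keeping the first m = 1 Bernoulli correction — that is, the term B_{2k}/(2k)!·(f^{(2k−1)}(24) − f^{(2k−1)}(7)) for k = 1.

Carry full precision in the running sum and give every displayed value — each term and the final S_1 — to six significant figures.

Integral: ∫_7^24 ln(x) dx = 45.6519.
Boundary: ½(f(7) + f(24)) = ½(1.94591 + 3.17805) = 2.56198.
So far: 48.2139.
k=1: B_{2}/(2)! × [f^{(1)}(24) − f^{(1)}(7)] = 1/12 × (0.0416667 − 0.142857) = -0.00843254.

S_1 ≈ 48.2055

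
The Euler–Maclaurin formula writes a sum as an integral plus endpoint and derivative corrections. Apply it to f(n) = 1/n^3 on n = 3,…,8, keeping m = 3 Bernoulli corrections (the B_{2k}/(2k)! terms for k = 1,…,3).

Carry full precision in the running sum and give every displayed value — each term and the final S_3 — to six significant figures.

The integral term ∫_3^8 1/x^3 dx = 0.0477431.
½[f(3) + f(8)] = ½[0.0370370 + 0.00195312] = 0.0194951.
Running total after boundary: 0.0672381.
k=1: B_{2}/(2)! × [f^{(1)}(8) − f^{(1)}(3)] = 1/12 × (-0.000732422 − (-0.0370370)) = 0.00302538.
Running total after k=1: 0.0702635.
k=2: B_{4}/(4)! × [f^{(3)}(8) − f^{(3)}(3)] = −1/720 × (-0.000228882 − (-0.0823045)) = -0.000113994.
Running total after k=2: 0.0701495.
k=3: B_{6}/(6)! × [f^{(5)}(8) − f^{(5)}(3)] = 1/30240 × (-0.000150204 − (-0.384088)) = 1.26963e-05.

S_3 ≈ 0.0701622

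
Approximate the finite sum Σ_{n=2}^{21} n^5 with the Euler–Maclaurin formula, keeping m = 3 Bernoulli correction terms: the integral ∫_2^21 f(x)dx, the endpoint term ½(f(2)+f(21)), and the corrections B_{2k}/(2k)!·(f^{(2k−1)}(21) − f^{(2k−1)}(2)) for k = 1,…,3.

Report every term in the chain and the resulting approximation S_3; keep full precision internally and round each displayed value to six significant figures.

S_3 ≈ 1.64174e+07

Integral: ∫_2^21 x^5 dx = 1.42943e+07.
½[f(2) + f(21)] = ½[32.0000 + 4.08410e+06] = 2.04207e+06.
So far: 1.63364e+07.
k=1: B_{2}/(2)! × [f^{(1)}(21) − f^{(1)}(2)] = 1/12 × (972405 − 80.0000) = 81027.1.
Running total after k=1: 1.64174e+07.
k=2: B_{4}/(4)! × [f^{(3)}(21) − f^{(3)}(2)] = −1/720 × (26460.0 − 240.000) = -36.4167.
Running total after k=2: 1.64174e+07.
k=3: B_{6}/(6)! × [f^{(5)}(21) − f^{(5)}(2)] = 1/30240 × (120.000 − 120.000) = 0.00000.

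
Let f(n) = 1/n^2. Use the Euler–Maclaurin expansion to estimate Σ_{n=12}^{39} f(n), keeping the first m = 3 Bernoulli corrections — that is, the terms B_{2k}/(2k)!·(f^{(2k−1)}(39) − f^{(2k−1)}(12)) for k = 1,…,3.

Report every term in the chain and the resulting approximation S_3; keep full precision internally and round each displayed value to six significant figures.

Integral: ∫_12^39 1/x^2 dx = 0.0576923.
½[f(12) + f(39)] = ½[0.00694444 + 0.000657462] = 0.00380095.
So far: 0.0614933.
Order-1 term: 1/12 · (-3.37160e-05 − (-0.00115741)) = 9.36409e-05.
After k=1: 0.0615869.
Order-2 term: −1/720 · (-2.66004e-07 − (-9.64506e-05)) = -1.33590e-07.
After k=2: 0.0615868.
Order-3 term: 1/30240 · (-5.24663e-09 − (-2.00939e-05)) = 6.64307e-10.

S_3 ≈ 0.0615868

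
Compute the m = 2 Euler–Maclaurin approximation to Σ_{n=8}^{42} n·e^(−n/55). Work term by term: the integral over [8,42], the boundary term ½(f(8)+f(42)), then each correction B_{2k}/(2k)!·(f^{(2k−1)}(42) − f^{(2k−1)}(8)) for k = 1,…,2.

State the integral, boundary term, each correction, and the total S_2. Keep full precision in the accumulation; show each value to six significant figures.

Integral: ∫_8^42 x·e^(−x/55) dx = 509.996.
Endpoint term: (f(8) + f(42))/2 = (6.91703 + 19.5707)/2 = 13.2439.
Integral + boundary = 523.240.
Correction k=1: B_{2}/2! · (f^{(1)}(42) − f^{(1)}(8)) = 1/12 · (0.110138 − 0.738865) = -0.0523939.
Partial sum through k=1: 523.187.
Correction k=2: B_{4}/4! · (f^{(3)}(42) − f^{(3)}(8)) = −1/720 · (0.000344488 − 0.000815909) = 6.54751e-07.

S_2 ≈ 523.187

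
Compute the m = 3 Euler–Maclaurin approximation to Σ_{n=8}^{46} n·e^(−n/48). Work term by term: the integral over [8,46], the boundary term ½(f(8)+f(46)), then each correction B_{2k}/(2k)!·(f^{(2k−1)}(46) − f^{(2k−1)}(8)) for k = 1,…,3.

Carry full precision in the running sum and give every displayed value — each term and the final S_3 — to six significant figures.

∫_8^46 x·e^(−x/48) dx evaluates to 544.848.
Endpoint term: (f(8) + f(46))/2 = (6.77185 + 17.6425)/2 = 12.2072.
Running total after boundary: 557.056.
Correction k=1: B_{2}/2! · (f^{(1)}(46) − f^{(1)}(8)) = 1/12 · (0.0159805 − 0.705401) = -0.0574517.
Partial sum through k=1: 556.998.
Correction k=2: B_{4}/4! · (f^{(3)}(46) − f^{(3)}(8)) = −1/720 · (0.000339863 − 0.00104096) = 9.73742e-07.
Partial sum through k=2: 556.998.
Correction k=3: B_{6}/6! · (f^{(5)}(46) − f^{(5)}(8)) = 1/30240 · (2.92009e-07 − 7.70725e-07) = -1.58305e-11.

S_3 ≈ 556.998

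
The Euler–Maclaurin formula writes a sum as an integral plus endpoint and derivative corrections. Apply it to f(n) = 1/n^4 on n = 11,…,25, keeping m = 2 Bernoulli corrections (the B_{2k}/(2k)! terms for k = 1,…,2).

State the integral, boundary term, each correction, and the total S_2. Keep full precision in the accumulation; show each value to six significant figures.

S_2 ≈ 0.000266563

Integral: ∫_11^25 1/x^4 dx = 0.000229105.
Boundary: ½(f(11) + f(25)) = ½(6.83013e-05 + 2.56000e-06) = 3.54307e-05.
So far: 0.000264536.
k=1: B_{2}/(2)! × [f^{(1)}(25) − f^{(1)}(11)] = 1/12 × (-4.09600e-07 − (-2.48369e-05)) = 2.03560e-06.
Running total after k=1: 0.000266571.
k=2: B_{4}/(4)! × [f^{(3)}(25) − f^{(3)}(11)] = −1/720 × (-1.96608e-08 − (-6.15790e-06)) = -8.52533e-09.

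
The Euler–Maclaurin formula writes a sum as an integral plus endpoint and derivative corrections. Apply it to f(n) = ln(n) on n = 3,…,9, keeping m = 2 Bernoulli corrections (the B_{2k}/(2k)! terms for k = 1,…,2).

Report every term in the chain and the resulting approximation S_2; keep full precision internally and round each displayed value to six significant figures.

The integral term ∫_3^9 ln(x) dx = 10.4792.
Boundary: ½(f(3) + f(9)) = ½(1.09861 + 2.19722) = 1.64792.
Running total after boundary: 12.1271.
k=1: B_{2}/(2)! × [f^{(1)}(9) − f^{(1)}(3)] = 1/12 × (0.111111 − 0.333333) = -0.0185185.
Running total after k=1: 12.1086.
k=2: B_{4}/(4)! × [f^{(3)}(9) − f^{(3)}(3)] = −1/720 × (0.00274348 − 0.0740741) = 9.90703e-05.

S_2 ≈ 12.1087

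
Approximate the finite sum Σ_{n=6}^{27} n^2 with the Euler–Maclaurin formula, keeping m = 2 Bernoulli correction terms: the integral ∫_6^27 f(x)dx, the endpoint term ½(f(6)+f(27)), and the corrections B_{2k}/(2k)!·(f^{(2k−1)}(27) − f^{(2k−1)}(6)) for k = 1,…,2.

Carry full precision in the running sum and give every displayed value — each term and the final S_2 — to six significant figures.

S_2 ≈ 6875.00

Integral: ∫_6^27 x^2 dx = 6489.00.
Endpoint term: (f(6) + f(27))/2 = (36.0000 + 729.000)/2 = 382.500.
Running total after boundary: 6871.50.
Correction k=1: B_{2}/2! · (f^{(1)}(27) − f^{(1)}(6)) = 1/12 · (54.0000 − 12.0000) = 3.50000.
After k=1: 6875.00.
Correction k=2: B_{4}/4! · (f^{(3)}(27) − f^{(3)}(6)) = −1/720 · (0.00000 − 0.00000) = 0.00000.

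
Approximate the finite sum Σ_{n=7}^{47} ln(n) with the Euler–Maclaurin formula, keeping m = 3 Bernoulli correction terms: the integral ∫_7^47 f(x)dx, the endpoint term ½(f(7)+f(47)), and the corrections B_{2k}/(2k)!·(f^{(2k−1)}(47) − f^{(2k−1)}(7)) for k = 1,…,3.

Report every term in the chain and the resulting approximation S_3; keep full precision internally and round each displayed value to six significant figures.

S_3 ≈ 130.223

Integral: ∫_7^47 ln(x) dx = 127.336.
Endpoint term: (f(7) + f(47))/2 = (1.94591 + 3.85015)/2 = 2.89803.
Integral + boundary = 130.234.
k=1: B_{2}/(2)! × [f^{(1)}(47) − f^{(1)}(7)] = 1/12 × (0.0212766 − 0.142857) = -0.0101317.
After k=1: 130.223.
k=2: B_{4}/(4)! × [f^{(3)}(47) − f^{(3)}(7)] = −1/720 × (1.92636e-05 − 0.00583090) = 8.07172e-06.
After k=2: 130.223.
k=3: B_{6}/(6)! × [f^{(5)}(47) − f^{(5)}(7)] = 1/30240 × (1.04646e-07 − 0.00142798) = -4.72180e-08.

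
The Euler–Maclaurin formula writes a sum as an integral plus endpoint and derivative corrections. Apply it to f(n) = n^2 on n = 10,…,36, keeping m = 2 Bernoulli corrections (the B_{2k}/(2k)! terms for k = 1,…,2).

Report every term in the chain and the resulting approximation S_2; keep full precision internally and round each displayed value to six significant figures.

Integral: ∫_10^36 x^2 dx = 15218.7.
Boundary: ½(f(10) + f(36)) = ½(100.000 + 1296.00) = 698.000.
So far: 15916.7.
Order-1 term: 1/12 · (72.0000 − 20.0000) = 4.33333.
After k=1: 15921.0.
Order-2 term: −1/720 · (0.00000 − 0.00000) = 0.00000.

S_2 ≈ 15921.0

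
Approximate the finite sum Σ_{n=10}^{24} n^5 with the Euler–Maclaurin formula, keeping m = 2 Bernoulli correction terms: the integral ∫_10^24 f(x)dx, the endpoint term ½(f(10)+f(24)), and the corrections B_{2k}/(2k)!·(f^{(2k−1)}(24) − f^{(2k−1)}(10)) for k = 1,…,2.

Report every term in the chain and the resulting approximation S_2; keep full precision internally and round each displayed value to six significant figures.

S_2 ≈ 3.58492e+07

The integral term ∫_10^24 x^5 dx = 3.16838e+07.
½[f(10) + f(24)] = ½[100000 + 7.96262e+06] = 4.03131e+06.
So far: 3.57151e+07.
Order-1 term: 1/12 · (1.65888e+06 − 50000.0) = 134073.
Partial sum through k=1: 3.58492e+07.
Order-2 term: −1/720 · (34560.0 − 6000.00) = -39.6667.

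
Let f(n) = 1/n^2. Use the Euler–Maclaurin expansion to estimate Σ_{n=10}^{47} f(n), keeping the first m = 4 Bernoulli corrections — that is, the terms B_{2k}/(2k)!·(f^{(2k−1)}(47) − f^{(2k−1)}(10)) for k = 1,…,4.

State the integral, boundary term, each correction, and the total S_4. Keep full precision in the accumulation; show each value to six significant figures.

Integral: ∫_10^47 1/x^2 dx = 0.0787234.
½[f(10) + f(47)] = ½[0.0100000 + 0.000452694] = 0.00522635.
Integral + boundary = 0.0839498.
Correction k=1: B_{2}/2! · (f^{(1)}(47) − f^{(1)}(10)) = 1/12 · (-1.92636e-05 − (-0.00200000)) = 0.000165061.
Partial sum through k=1: 0.0841148.
Correction k=2: B_{4}/4! · (f^{(3)}(47) − f^{(3)}(10)) = −1/720 · (-1.04646e-07 − (-0.000240000)) = -3.33188e-07.
Partial sum through k=2: 0.0841145.
Correction k=3: B_{6}/6! · (f^{(5)}(47) − f^{(5)}(10)) = 1/30240 · (-1.42117e-09 − (-7.20000e-05)) = 2.38091e-09.
Partial sum through k=3: 0.0841145.
Correction k=4: B_{8}/8! · (f^{(7)}(47) − f^{(7)}(10)) = −1/1209600 · (-3.60280e-11 − (-4.03200e-05)) = -3.33333e-11.

S_4 ≈ 0.0841145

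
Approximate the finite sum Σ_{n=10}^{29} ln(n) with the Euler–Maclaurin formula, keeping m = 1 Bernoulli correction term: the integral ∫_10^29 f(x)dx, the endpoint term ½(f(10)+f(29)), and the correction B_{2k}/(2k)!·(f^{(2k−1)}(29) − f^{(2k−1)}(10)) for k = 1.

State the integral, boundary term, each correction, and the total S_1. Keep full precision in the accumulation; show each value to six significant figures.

∫_10^29 ln(x) dx evaluates to 55.6257.
Endpoint term: (f(10) + f(29))/2 = (2.30259 + 3.36730)/2 = 2.83494.
So far: 58.4607.
Correction k=1: B_{2}/2! · (f^{(1)}(29) − f^{(1)}(10)) = 1/12 · (0.0344828 − 0.100000) = -0.00545977.

S_1 ≈ 58.4552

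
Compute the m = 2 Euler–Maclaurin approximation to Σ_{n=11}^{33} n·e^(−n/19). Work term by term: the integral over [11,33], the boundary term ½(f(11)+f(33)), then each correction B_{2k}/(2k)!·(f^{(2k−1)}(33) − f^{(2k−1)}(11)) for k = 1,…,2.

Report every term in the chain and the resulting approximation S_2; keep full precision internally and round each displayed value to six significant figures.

S_2 ≈ 151.473

Integral: ∫_11^33 x·e^(−x/19) dx = 145.516.
Boundary: ½(f(11) + f(33)) = ½(6.16537 + 5.81049) = 5.98793.
So far: 151.503.
Order-1 term: 1/12 · (-0.129740 − 0.235995) = -0.0304779.
Running total after k=1: 151.473.
Order-2 term: −1/720 · (0.000616098 − 0.00375892) = 4.36503e-06.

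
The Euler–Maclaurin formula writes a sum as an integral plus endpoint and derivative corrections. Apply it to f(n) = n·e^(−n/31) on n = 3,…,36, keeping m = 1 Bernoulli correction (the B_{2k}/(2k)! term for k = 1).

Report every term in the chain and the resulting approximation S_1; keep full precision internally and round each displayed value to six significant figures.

Integral: ∫_3^36 x·e^(−x/31) dx = 306.509.
Boundary: ½(f(3) + f(36)) = ½(2.72328 + 11.2709) = 6.99712.
Running total after boundary: 313.506.
Order-1 term: 1/12 · (-0.0504971 − 0.819913) = -0.0725342.

S_1 ≈ 313.433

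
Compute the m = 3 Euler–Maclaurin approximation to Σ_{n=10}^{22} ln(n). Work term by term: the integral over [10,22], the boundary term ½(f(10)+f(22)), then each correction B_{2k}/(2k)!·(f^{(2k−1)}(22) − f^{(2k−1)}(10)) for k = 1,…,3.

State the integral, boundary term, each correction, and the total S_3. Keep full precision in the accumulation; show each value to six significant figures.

S_3 ≈ 35.6694

Integral: ∫_10^22 ln(x) dx = 32.9771.
Endpoint term: (f(10) + f(22))/2 = (2.30259 + 3.09104)/2 = 2.69681.
Integral + boundary = 35.6739.
k=1: B_{2}/(2)! × [f^{(1)}(22) − f^{(1)}(10)] = 1/12 × (0.0454545 − 0.100000) = -0.00454545.
After k=1: 35.6694.
k=2: B_{4}/(4)! × [f^{(3)}(22) − f^{(3)}(10)] = −1/720 × (0.000187829 − 0.00200000) = 2.51690e-06.
After k=2: 35.6694.
k=3: B_{6}/(6)! × [f^{(5)}(22) − f^{(5)}(10)] = 1/30240 × (4.65691e-06 − 0.000240000) = -7.78251e-09.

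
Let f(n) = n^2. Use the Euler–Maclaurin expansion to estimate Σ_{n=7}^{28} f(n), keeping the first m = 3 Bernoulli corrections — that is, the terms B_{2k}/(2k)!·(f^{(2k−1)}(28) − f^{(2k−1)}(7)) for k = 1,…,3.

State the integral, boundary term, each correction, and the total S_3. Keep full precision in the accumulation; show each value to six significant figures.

S_3 ≈ 7623.00

Integral: ∫_7^28 x^2 dx = 7203.00.
Endpoint term: (f(7) + f(28))/2 = (49.0000 + 784.000)/2 = 416.500.
So far: 7619.50.
k=1: B_{2}/(2)! × [f^{(1)}(28) − f^{(1)}(7)] = 1/12 × (56.0000 − 14.0000) = 3.50000.
Partial sum through k=1: 7623.00.
k=2: B_{4}/(4)! × [f^{(3)}(28) − f^{(3)}(7)] = −1/720 × (0.00000 − 0.00000) = 0.00000.
Partial sum through k=2: 7623.00.
k=3: B_{6}/(6)! × [f^{(5)}(28) − f^{(5)}(7)] = 1/30240 × (0.00000 − 0.00000) = 0.00000.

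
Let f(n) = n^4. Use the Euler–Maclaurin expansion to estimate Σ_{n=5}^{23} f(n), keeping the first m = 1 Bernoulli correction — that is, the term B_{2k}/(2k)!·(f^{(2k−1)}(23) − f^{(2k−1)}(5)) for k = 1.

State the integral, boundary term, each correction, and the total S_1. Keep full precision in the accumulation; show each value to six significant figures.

S_1 ≈ 1.43089e+06

∫_5^23 x^4 dx evaluates to 1.28664e+06.
Boundary: ½(f(5) + f(23)) = ½(625.000 + 279841) = 140233.
Integral + boundary = 1.42688e+06.
k=1: B_{2}/(2)! × [f^{(1)}(23) − f^{(1)}(5)] = 1/12 × (48668.0 − 500.000) = 4014.00.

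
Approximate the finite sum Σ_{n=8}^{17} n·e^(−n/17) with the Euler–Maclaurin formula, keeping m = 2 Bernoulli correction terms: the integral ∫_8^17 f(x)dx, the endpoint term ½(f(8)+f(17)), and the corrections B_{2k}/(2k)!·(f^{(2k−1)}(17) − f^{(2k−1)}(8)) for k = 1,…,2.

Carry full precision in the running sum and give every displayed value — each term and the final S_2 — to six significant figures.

The integral term ∫_8^17 x·e^(−x/17) dx = 52.8354.
Endpoint term: (f(8) + f(17))/2 = (4.99708 + 6.25395)/2 = 5.62551.
Integral + boundary = 58.4610.
k=1: B_{2}/(2)! × [f^{(1)}(17) − f^{(1)}(8)] = 1/12 × (0.00000 − 0.330689) = -0.0275574.
Running total after k=1: 58.4334.
k=2: B_{4}/(4)! × [f^{(3)}(17) − f^{(3)}(8)] = −1/720 × (0.00254588 − 0.00546698) = 4.05709e-06.

S_2 ≈ 58.4334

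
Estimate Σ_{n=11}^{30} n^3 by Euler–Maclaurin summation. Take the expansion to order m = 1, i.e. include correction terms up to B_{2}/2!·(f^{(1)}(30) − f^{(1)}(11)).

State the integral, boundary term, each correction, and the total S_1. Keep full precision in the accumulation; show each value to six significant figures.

S_1 ≈ 213200

The integral term ∫_11^30 x^3 dx = 198840.
½[f(11) + f(30)] = ½[1331.00 + 27000.0] = 14165.5.
So far: 213005.
Order-1 term: 1/12 · (2700.00 − 363.000) = 194.750.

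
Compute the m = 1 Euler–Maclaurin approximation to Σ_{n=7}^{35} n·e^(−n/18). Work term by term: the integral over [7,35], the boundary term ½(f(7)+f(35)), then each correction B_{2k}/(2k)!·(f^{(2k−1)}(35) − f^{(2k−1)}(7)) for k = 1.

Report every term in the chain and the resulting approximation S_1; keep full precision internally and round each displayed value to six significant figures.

S_1 ≈ 173.359

The integral term ∫_7^35 x·e^(−x/18) dx = 168.529.
½[f(7) + f(35)] = ½[4.74467 + 5.00733] = 4.87600.
Integral + boundary = 173.405.
Order-1 term: 1/12 · (-0.135119 − 0.414217) = -0.0457780.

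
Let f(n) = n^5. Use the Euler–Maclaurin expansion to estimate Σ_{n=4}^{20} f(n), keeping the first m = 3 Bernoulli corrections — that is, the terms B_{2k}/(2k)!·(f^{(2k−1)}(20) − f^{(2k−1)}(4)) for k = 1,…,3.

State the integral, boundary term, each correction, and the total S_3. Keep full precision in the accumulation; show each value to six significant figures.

S_3 ≈ 1.23330e+07

Integral: ∫_4^20 x^5 dx = 1.06660e+07.
½[f(4) + f(20)] = ½[1024.00 + 3.20000e+06] = 1.60051e+06.
So far: 1.22665e+07.
Correction k=1: B_{2}/2! · (f^{(1)}(20) − f^{(1)}(4)) = 1/12 · (800000 − 1280.00) = 66560.0.
Running total after k=1: 1.23331e+07.
Correction k=2: B_{4}/4! · (f^{(3)}(20) − f^{(3)}(4)) = −1/720 · (24000.0 − 960.000) = -32.0000.
Running total after k=2: 1.23330e+07.
Correction k=3: B_{6}/6! · (f^{(5)}(20) − f^{(5)}(4)) = 1/30240 · (120.000 − 120.000) = 0.00000.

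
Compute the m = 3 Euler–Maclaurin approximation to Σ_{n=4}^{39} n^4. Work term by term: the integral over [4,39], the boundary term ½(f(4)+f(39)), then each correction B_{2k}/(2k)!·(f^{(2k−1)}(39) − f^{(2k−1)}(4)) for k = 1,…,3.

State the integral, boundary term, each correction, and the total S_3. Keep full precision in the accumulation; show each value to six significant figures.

S_3 ≈ 1.92212e+07

∫_4^39 x^4 dx evaluates to 1.80446e+07.
Boundary: ½(f(4) + f(39)) = ½(256.000 + 2.31344e+06) = 1.15685e+06.
So far: 1.92015e+07.
Order-1 term: 1/12 · (237276 − 256.000) = 19751.7.
Partial sum through k=1: 1.92212e+07.
Order-2 term: −1/720 · (936.000 − 96.0000) = -1.16667.
Partial sum through k=2: 1.92212e+07.
Order-3 term: 1/30240 · (0.00000 − 0.00000) = 0.00000.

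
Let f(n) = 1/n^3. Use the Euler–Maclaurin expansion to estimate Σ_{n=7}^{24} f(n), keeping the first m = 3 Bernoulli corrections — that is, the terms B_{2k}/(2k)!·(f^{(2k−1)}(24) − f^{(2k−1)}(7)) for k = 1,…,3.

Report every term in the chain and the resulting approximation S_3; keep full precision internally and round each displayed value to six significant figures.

The integral term ∫_7^24 1/x^3 dx = 0.00933603.
½[f(7) + f(24)] = ½[0.00291545 + 7.23380e-05] = 0.00149389.
Integral + boundary = 0.0108299.
k=1: B_{2}/(2)! × [f^{(1)}(24) − f^{(1)}(7)] = 1/12 × (-9.04225e-06 − (-0.00124948)) = 0.000103370.
After k=1: 0.0109333.
k=2: B_{4}/(4)! × [f^{(3)}(24) − f^{(3)}(7)] = −1/720 × (-3.13967e-07 − (-0.000509992)) = -7.07886e-07.
After k=2: 0.0109326.
k=3: B_{6}/(6)! × [f^{(5)}(24) − f^{(5)}(7)] = 1/30240 × (-2.28934e-08 − (-0.000437136)) = 1.44548e-08.

S_3 ≈ 0.0109326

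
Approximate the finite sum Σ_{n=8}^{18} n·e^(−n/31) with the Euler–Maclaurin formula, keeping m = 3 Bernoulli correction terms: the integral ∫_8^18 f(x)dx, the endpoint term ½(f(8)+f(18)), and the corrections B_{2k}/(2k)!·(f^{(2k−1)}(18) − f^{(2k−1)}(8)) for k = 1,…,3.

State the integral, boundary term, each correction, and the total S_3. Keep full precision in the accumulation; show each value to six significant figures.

S_3 ≈ 92.1681

Integral: ∫_8^18 x·e^(−x/31) dx = 84.0703.
Endpoint term: (f(8) + f(18))/2 = (6.18036 + 10.0717)/2 = 8.12602.
Running total after boundary: 92.1963.
Correction k=1: B_{2}/2! · (f^{(1)}(18) − f^{(1)}(8)) = 1/12 · (0.234645 − 0.573179) = -0.0282112.
Partial sum through k=1: 92.1681.
Correction k=2: B_{4}/4! · (f^{(3)}(18) − f^{(3)}(8)) = −1/720 · (0.00140866 − 0.00220423) = 1.10497e-06.
Partial sum through k=2: 92.1681.
Correction k=3: B_{6}/6! · (f^{(5)}(18) − f^{(5)}(8)) = 1/30240 · (2.67757e-06 − 3.96673e-06) = -4.26310e-11.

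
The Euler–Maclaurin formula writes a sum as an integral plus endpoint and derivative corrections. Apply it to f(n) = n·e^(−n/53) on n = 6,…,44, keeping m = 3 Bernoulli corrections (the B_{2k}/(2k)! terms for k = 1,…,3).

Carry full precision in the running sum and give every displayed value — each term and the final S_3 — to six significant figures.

S_3 ≈ 563.206

Integral: ∫_6^44 x·e^(−x/53) dx = 550.996.
Boundary: ½(f(6) + f(44)) = ½(5.35779 + 19.1825) = 12.2702.
Integral + boundary = 563.266.
Correction k=1: B_{2}/2! · (f^{(1)}(44) − f^{(1)}(6)) = 1/12 · (0.0740321 − 0.791875) = -0.0598202.
Running total after k=1: 563.206.
Correction k=2: B_{4}/4! · (f^{(3)}(44) − f^{(3)}(6)) = −1/720 · (0.000336763 − 0.000917695) = 8.06851e-07.
Running total after k=2: 563.206.
Correction k=3: B_{6}/6! · (f^{(5)}(44) − f^{(5)}(6)) = 1/30240 · (2.30392e-07 − 5.53038e-07) = -1.06695e-11.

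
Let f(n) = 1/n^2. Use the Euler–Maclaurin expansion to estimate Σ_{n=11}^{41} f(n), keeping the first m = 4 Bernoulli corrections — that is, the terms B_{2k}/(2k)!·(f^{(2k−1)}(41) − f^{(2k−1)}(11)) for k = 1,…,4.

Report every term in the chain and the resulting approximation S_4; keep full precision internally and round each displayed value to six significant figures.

S_4 ≈ 0.0710711

The integral term ∫_11^41 1/x^2 dx = 0.0665188.
Endpoint term: (f(11) + f(41))/2 = (0.00826446 + 0.000594884)/2 = 0.00442967.
So far: 0.0709485.
Correction k=1: B_{2}/2! · (f^{(1)}(41) − f^{(1)}(11)) = 1/12 · (-2.90187e-05 − (-0.00150263)) = 0.000122801.
Partial sum through k=1: 0.0710713.
Correction k=2: B_{4}/4! · (f^{(3)}(41) − f^{(3)}(11)) = −1/720 · (-2.07153e-07 − (-0.000149021)) = -2.06686e-07.
Partial sum through k=2: 0.0710711.
Correction k=3: B_{6}/6! · (f^{(5)}(41) − f^{(5)}(11)) = 1/30240 · (-3.69697e-09 − (-3.69474e-05)) = 1.22168e-09.
Partial sum through k=3: 0.0710711.
Correction k=4: B_{8}/8! · (f^{(7)}(41) − f^{(7)}(11)) = −1/1209600 · (-1.23159e-10 − (-1.70996e-05)) = -1.41365e-11.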